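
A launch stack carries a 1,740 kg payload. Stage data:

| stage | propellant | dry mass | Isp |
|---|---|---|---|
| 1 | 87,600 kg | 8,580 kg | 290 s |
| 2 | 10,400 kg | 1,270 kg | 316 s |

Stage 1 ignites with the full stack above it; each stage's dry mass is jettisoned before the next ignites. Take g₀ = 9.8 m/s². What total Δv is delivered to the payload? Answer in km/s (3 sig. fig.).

Ignition mass of stage 1 = 87,600+8,580 + 10,400+1,270 + 1,740 = 109,590 kg.
Stage 1: m₀ = 109,590 kg, m_f = 109,590 − 87,600 = 21,990 kg; Δv = 290×9.8×ln(4.984) = 2842.0×1.6062 ≈ 4565 m/s.
Stage 2: m₀ = 13,410 kg, m_f = 13,410 − 10,400 = 3,010 kg; Δv = 316×9.8×ln(4.455) = 3096.8×1.4941 ≈ 4627 m/s.
Total Δv = 4565 + 4627 = 9192 m/s.

Δv ≈ 9.19 km/s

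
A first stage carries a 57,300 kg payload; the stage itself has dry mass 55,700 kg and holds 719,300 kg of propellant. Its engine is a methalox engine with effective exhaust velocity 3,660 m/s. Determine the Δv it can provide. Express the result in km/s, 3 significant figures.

m₀ = payload + dry + propellant = 57,300 + 55,700 + 719,300 = 832,300 kg.
m_f = payload + dry = 57,300 + 55,700 = 113,000 kg.
By the Tsiolkovsky rocket equation, Δv = v_e · ln(m₀/m_f) = 3660.0 × ln(7.365) = 3660.0 × 1.9968 ≈ 7308.3 m/s.

Δv ≈ 7.31 km/s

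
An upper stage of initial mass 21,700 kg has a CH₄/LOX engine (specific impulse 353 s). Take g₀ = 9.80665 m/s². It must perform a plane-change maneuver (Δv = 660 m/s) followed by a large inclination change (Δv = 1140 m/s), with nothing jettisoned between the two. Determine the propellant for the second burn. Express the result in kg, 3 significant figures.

propellant for the second burn ≈ 5030 kg

v_e = Isp · g₀ = 353 × 9.80665 = 3461.7 m/s.
After the first burn: m = 21700 × exp(−660/3461.7) = 21700 × 0.82642 = 17,933.3 kg.
After the second burn: m = 17,933.3 × exp(−1140/3461.7) = 17,933.3 × 0.71942 = 12,901.6 kg.
Second-burn propellant = 17,933.3 − 12,901.6 = 5,031.7 kg.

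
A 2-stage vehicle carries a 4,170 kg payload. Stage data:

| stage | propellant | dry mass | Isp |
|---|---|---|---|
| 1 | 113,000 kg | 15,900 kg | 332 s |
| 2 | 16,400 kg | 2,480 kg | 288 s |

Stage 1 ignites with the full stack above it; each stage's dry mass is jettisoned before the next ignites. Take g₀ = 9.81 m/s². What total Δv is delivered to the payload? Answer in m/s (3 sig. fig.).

Ignition mass of stage 1 = 113,000+15,900 + 16,400+2,480 + 4,170 = 151,950 kg.
Stage 1: m₀ = 151,950 kg, m_f = 151,950 − 113,000 = 38,950 kg; Δv = 332×9.81×ln(3.901) = 3256.9×1.3613 ≈ 4434 m/s.
Stage 2: m₀ = 23,050 kg, m_f = 23,050 − 16,400 = 6,650 kg; Δv = 288×9.81×ln(3.466) = 2825.3×1.2430 ≈ 3512 m/s.
Total Δv = 4434 + 3512 = 7946 m/s.

Δv ≈ 7950 m/s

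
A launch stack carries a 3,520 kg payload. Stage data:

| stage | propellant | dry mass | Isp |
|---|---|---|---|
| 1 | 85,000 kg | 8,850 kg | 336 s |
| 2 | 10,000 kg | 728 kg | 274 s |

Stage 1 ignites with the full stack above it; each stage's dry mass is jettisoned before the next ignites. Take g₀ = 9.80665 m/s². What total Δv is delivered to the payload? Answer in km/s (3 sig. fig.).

Ignition mass of stage 1 = 85,000+8,850 + 10,000+728 + 3,520 = 108,098 kg.
Stage 1: m₀ = 108,098 kg, m_f = 108,098 − 85,000 = 23,098 kg; Δv = 336×9.80665×ln(4.68) = 3295.0×1.5433 ≈ 5085 m/s.
Stage 2: m₀ = 14,248 kg, m_f = 14,248 − 10,000 = 4,248 kg; Δv = 274×9.80665×ln(3.354) = 2687.0×1.2102 ≈ 3252 m/s.
Total Δv = 5085 + 3252 = 8337 m/s.

Δv ≈ 8.34 km/s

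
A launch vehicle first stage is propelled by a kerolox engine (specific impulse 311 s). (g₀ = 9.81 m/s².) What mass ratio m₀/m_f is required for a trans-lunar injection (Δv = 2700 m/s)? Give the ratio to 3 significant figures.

v_e = Isp · g₀ = 311 × 9.81 = 3050.9 m/s.
Rocket equation: m₀/m_f = exp(Δv / v_e) = exp(2700 / 3050.9) = exp(0.8850) = 2.4229.

mass ratio ≈ 2.42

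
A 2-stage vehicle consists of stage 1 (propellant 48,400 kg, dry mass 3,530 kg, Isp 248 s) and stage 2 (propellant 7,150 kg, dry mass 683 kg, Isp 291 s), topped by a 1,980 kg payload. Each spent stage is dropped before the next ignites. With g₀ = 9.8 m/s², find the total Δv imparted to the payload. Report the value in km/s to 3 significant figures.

Ignition mass of stage 1 = 48,400+3,530 + 7,150+683 + 1,980 = 61,743 kg.
Stage 1: m₀ = 61,743 kg, m_f = 61,743 − 48,400 = 13,343 kg; Δv = 248×9.8×ln(4.627) = 2430.4×1.5320 ≈ 3723 m/s.
Stage 2: m₀ = 9,813 kg, m_f = 9,813 − 7,150 = 2,663 kg; Δv = 291×9.8×ln(3.685) = 2851.8×1.3043 ≈ 3719 m/s.
Total Δv = 3723 + 3719 = 7442 m/s.

Δv ≈ 7.44 km/s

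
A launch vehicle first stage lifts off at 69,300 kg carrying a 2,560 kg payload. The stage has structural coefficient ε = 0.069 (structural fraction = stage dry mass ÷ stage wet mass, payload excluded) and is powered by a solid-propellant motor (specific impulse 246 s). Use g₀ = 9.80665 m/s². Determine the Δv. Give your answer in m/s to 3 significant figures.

Stage wet mass = m₀ − payload = 69,300 − 2,560 = 66,740 kg.
Stage dry mass = ε × stage wet mass = 0.069 × 66,740 = 4,605.06 kg.
Burnout mass m_f = stage dry + payload = 4,605.06 + 2,560 = 7,165.06 kg.
v_e = Isp · g₀ = 246 × 9.80665 = 2412.4 m/s.
By the Tsiolkovsky rocket equation, Δv = v_e · ln(69,300/7,165.06) = 2412.4 × ln(9.672) = 2412.4 × 2.2692 ≈ 5474 m/s.

Δv ≈ 5470 m/s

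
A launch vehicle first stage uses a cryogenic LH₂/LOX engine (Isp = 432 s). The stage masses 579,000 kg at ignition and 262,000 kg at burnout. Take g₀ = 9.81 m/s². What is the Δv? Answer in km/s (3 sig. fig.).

Δv ≈ 3.36 km/s

v_e = Isp · g₀ = 432 × 9.81 = 4237.9 m/s.
Using Δv = v_e ln(m₀/m_f): Δv = v_e · ln(m₀/m_f) = 4237.9 × ln(2.21) = 4237.9 × 0.7930 ≈ 3360.5 m/s.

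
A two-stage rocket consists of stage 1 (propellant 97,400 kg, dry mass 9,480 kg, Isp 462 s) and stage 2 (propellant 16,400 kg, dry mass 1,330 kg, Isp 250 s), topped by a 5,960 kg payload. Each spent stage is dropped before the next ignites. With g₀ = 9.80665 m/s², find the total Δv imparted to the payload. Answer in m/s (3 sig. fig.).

Δv ≈ 9100 m/s

Ignition mass of stage 1 = 97,400+9,480 + 16,400+1,330 + 5,960 = 130,570 kg.
Stage 1: m₀ = 130,570 kg, m_f = 130,570 − 97,400 = 33,170 kg; Δv = 462×9.80665×ln(3.936) = 4530.7×1.3703 ≈ 6208 m/s.
Stage 2: m₀ = 23,690 kg, m_f = 23,690 − 16,400 = 7,290 kg; Δv = 250×9.80665×ln(3.25) = 2451.7×1.1785 ≈ 2889 m/s.
Total Δv = 6208 + 2889 = 9097 m/s.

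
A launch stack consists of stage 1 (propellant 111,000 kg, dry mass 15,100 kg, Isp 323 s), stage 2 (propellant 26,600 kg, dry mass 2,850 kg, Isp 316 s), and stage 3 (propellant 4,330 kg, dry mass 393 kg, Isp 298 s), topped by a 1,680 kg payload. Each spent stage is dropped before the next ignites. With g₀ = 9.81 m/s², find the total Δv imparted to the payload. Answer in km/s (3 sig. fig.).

Δv ≈ 11.2 km/s

Ignition mass of stage 1 = 111,000+15,100 + 26,600+2,850 + 4,330+393 + 1,680 = 161,953 kg.
Stage 1: m₀ = 161,953 kg, m_f = 161,953 − 111,000 = 50,953 kg; Δv = 323×9.81×ln(3.178) = 3168.6×1.1564 ≈ 3664 m/s.
Stage 2: m₀ = 35,853 kg, m_f = 35,853 − 26,600 = 9,253 kg; Δv = 316×9.81×ln(3.875) = 3100.0×1.3545 ≈ 4199 m/s.
Stage 3: m₀ = 6,403 kg, m_f = 6,403 − 4,330 = 2,073 kg; Δv = 298×9.81×ln(3.089) = 2923.4×1.1278 ≈ 3297 m/s.
Total Δv = 3664 + 4199 + 3297 = 11160 m/s.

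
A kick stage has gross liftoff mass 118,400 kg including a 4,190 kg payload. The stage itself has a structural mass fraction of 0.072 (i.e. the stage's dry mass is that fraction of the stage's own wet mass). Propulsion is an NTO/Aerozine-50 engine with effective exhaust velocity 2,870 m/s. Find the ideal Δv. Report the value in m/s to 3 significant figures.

Stage wet mass = m₀ − payload = 118,400 − 4,190 = 114,210 kg.
Stage dry mass = ε × stage wet mass = 0.072 × 114,210 = 8,223.12 kg.
Burnout mass m_f = stage dry + payload = 8,223.12 + 4,190 = 12,413.12 kg.
Δv = v_e · ln(118,400/12,413.12) = 2870.0 × ln(9.538) = 2870.0 × 2.2553 ≈ 6473 m/s.

Δv ≈ 6470 m/s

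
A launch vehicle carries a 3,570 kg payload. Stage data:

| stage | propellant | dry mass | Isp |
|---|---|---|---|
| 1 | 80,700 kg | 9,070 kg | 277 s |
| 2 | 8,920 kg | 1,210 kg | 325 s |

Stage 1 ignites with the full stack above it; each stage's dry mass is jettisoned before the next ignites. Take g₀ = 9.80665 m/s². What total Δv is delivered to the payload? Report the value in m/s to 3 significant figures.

Ignition mass of stage 1 = 80,700+9,070 + 8,920+1,210 + 3,570 = 103,470 kg.
Stage 1: m₀ = 103,470 kg, m_f = 103,470 − 80,700 = 22,770 kg; Δv = 277×9.80665×ln(4.544) = 2716.4×1.5138 ≈ 4112 m/s.
Stage 2: m₀ = 13,700 kg, m_f = 13,700 − 8,920 = 4,780 kg; Δv = 325×9.80665×ln(2.866) = 3187.2×1.0530 ≈ 3356 m/s.
Total Δv = 4112 + 3356 = 7468 m/s.

Δv ≈ 7470 m/s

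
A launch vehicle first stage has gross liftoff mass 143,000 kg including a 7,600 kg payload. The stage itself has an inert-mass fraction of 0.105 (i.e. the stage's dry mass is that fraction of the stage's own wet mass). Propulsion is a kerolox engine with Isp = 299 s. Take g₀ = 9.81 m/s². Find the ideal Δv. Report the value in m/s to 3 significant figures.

Stage wet mass = m₀ − payload = 143,000 − 7,600 = 135,400 kg.
Stage dry mass = ε × stage wet mass = 0.105 × 135,400 = 14,217 kg.
Burnout mass m_f = stage dry + payload = 14,217 + 7,600 = 21,817 kg.
v_e = Isp · g₀ = 299 × 9.81 = 2933.2 m/s.
Δv = v_e · ln(143,000/21,817) = 2933.2 × ln(6.555) = 2933.2 × 1.8802 ≈ 5515 m/s.

Δv ≈ 5510 m/s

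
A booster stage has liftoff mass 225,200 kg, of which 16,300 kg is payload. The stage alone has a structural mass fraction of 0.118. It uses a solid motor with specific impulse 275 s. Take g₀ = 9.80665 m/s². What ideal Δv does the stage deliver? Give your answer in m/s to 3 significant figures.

Δv ≈ 4600 m/s

Stage wet mass = m₀ − payload = 225,200 − 16,300 = 208,900 kg.
Stage dry mass = ε × stage wet mass = 0.118 × 208,900 = 24,650.2 kg.
Burnout mass m_f = stage dry + payload = 24,650.2 + 16,300 = 40,950.2 kg.
v_e = Isp · g₀ = 275 × 9.80665 = 2696.8 m/s.
Using Δv = v_e ln(m₀/m_f): Δv = v_e · ln(225,200/40,950.2) = 2696.8 × ln(5.499) = 2696.8 × 1.7046 ≈ 4597 m/s.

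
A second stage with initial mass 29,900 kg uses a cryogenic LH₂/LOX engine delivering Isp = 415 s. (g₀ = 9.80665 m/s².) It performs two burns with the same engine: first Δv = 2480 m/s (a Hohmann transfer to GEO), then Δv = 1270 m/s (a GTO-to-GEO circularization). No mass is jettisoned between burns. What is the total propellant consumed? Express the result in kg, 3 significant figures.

v_e = Isp · g₀ = 415 × 9.80665 = 4069.8 m/s.
After the first burn: m = 29900 × exp(−2480/4069.8) = 29900 × 0.54369 = 16,256.3 kg.
After the second burn: m = 16,256.3 × exp(−1270/4069.8) = 16,256.3 × 0.73194 = 11,898.6 kg.
Total propellant = m₀ − m_final = 29900 − 11,898.6 = 18,001.4 kg.

total propellant consumed ≈ 18000 kg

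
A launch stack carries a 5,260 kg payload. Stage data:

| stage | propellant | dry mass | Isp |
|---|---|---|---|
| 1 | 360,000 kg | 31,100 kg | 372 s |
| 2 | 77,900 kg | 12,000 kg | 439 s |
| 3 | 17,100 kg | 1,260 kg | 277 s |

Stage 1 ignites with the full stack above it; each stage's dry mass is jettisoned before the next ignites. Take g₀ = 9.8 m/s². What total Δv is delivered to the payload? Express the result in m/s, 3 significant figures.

Ignition mass of stage 1 = 360,000+31,100 + 77,900+12,000 + 17,100+1,260 + 5,260 = 504,620 kg.
Stage 1: m₀ = 504,620 kg, m_f = 504,620 − 360,000 = 144,620 kg; Δv = 372×9.8×ln(3.489) = 3645.6×1.2497 ≈ 4556 m/s.
Stage 2: m₀ = 113,520 kg, m_f = 113,520 − 77,900 = 35,620 kg; Δv = 439×9.8×ln(3.187) = 4302.2×1.1591 ≈ 4987 m/s.
Stage 3: m₀ = 23,620 kg, m_f = 23,620 − 17,100 = 6,520 kg; Δv = 277×9.8×ln(3.623) = 2714.6×1.2872 ≈ 3494 m/s.
Total Δv = 4556 + 4987 + 3494 = 13037 m/s.

Δv ≈ 13000 m/s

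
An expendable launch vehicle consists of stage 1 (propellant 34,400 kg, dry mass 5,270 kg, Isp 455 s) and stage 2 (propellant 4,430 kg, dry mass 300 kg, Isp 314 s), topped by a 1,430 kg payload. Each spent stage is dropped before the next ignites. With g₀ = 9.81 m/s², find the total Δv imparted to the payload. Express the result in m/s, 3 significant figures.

Δv ≈ 10100 m/s

Ignition mass of stage 1 = 34,400+5,270 + 4,430+300 + 1,430 = 45,830 kg.
Stage 1: m₀ = 45,830 kg, m_f = 45,830 − 34,400 = 11,430 kg; Δv = 455×9.81×ln(4.01) = 4463.6×1.3887 ≈ 6199 m/s.
Stage 2: m₀ = 6,160 kg, m_f = 6,160 − 4,430 = 1,730 kg; Δv = 314×9.81×ln(3.561) = 3080.3×1.2700 ≈ 3912 m/s.
Total Δv = 6199 + 3912 = 10111 m/s.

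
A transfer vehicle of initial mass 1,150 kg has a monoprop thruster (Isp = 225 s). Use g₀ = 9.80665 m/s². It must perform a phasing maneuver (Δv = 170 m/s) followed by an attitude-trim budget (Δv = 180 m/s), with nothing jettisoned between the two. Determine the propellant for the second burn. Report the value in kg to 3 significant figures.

v_e = Isp · g₀ = 225 × 9.80665 = 2206.5 m/s.
After the first burn: m = 1150 × exp(−170/2206.5) = 1150 × 0.92585 = 1,064.73 kg.
After the second burn: m = 1,064.73 × exp(−180/2206.5) = 1,064.73 × 0.92166 = 981.319 kg.
Second-burn propellant = 1,064.73 − 981.319 = 83.411 kg.

propellant for the second burn ≈ 83.4 kg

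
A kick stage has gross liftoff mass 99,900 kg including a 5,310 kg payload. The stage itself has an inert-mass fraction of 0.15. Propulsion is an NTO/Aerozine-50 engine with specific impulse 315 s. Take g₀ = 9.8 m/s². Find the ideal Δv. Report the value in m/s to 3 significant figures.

Stage wet mass = m₀ − payload = 99,900 − 5,310 = 94,590 kg.
Stage dry mass = ε × stage wet mass = 0.15 × 94,590 = 14,188.5 kg.
Burnout mass m_f = stage dry + payload = 14,188.5 + 5,310 = 19,498.5 kg.
v_e = Isp · g₀ = 315 × 9.8 = 3087.0 m/s.
Using Δv = v_e ln(m₀/m_f): Δv = v_e · ln(99,900/19,498.5) = 3087.0 × ln(5.123) = 3087.0 × 1.6338 ≈ 5044 m/s.

Δv ≈ 5040 m/s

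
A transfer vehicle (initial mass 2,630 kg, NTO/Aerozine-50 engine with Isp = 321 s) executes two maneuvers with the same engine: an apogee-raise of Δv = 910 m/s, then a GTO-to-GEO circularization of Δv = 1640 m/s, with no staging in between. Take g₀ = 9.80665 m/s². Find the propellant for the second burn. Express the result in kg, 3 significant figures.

v_e = Isp · g₀ = 321 × 9.80665 = 3147.9 m/s.
After the first burn: m = 2630 × exp(−910/3147.9) = 2630 × 0.74895 = 1,969.74 kg.
After the second burn: m = 1,969.74 × exp(−1640/3147.9) = 1,969.74 × 0.59394 = 1,169.91 kg.
Second-burn propellant = 1,969.74 − 1,169.91 = 799.83 kg.

propellant for the second burn ≈ 800 kg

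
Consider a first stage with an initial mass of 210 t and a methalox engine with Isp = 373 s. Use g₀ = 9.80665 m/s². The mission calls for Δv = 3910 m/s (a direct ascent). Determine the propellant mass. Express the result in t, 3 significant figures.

propellant mass ≈ 138 t

v_e = Isp · g₀ = 373 × 9.80665 = 3657.9 m/s.
m₀/m_f = exp(Δv / v_e) = exp(3910 / 3657.9) = exp(1.0689) = 2.9122.
m_f = 210 / 2.9122 = 72.1104 t, so propellant = m₀ − m_f = 210 − 72.1104 = 137.8896 t.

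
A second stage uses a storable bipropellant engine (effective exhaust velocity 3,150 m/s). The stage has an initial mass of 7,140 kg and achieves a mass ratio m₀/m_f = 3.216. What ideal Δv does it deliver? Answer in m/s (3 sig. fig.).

Δv = v_e · ln(3.216) = 3150.0 × 1.1681 ≈ 3679.6 m/s.

Δv ≈ 3680 m/s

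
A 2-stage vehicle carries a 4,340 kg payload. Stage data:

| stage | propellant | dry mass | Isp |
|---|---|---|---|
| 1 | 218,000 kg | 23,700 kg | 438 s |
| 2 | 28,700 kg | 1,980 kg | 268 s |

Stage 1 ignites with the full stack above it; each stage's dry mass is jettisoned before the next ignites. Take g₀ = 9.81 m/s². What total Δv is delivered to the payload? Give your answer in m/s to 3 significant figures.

Ignition mass of stage 1 = 218,000+23,700 + 28,700+1,980 + 4,340 = 276,720 kg.
Stage 1: m₀ = 276,720 kg, m_f = 276,720 − 218,000 = 58,720 kg; Δv = 438×9.81×ln(4.713) = 4296.8×1.5502 ≈ 6661 m/s.
Stage 2: m₀ = 35,020 kg, m_f = 35,020 − 28,700 = 6,320 kg; Δv = 268×9.81×ln(5.541) = 2629.1×1.7122 ≈ 4502 m/s.
Total Δv = 6661 + 4502 = 11163 m/s.

Δv ≈ 11200 m/s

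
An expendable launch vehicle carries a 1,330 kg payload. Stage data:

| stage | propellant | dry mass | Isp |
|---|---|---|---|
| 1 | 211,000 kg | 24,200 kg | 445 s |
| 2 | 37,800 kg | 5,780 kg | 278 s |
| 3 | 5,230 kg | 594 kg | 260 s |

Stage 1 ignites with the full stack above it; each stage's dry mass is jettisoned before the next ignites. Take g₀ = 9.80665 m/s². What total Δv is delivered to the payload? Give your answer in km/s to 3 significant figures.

Ignition mass of stage 1 = 211,000+24,200 + 37,800+5,780 + 5,230+594 + 1,330 = 285,934 kg.
Stage 1: m₀ = 285,934 kg, m_f = 285,934 − 211,000 = 74,934 kg; Δv = 445×9.80665×ln(3.816) = 4364.0×1.3392 ≈ 5844 m/s.
Stage 2: m₀ = 50,734 kg, m_f = 50,734 − 37,800 = 12,934 kg; Δv = 278×9.80665×ln(3.923) = 2726.2×1.3667 ≈ 3726 m/s.
Stage 3: m₀ = 7,154 kg, m_f = 7,154 − 5,230 = 1,924 kg; Δv = 260×9.80665×ln(3.718) = 2549.7×1.3133 ≈ 3348 m/s.
Total Δv = 5844 + 3726 + 3348 = 12918 m/s.

Δv ≈ 12.9 km/s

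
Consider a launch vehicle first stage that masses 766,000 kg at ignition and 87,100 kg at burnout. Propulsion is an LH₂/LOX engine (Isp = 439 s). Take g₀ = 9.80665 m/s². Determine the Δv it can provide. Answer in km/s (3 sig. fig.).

v_e = Isp · g₀ = 439 × 9.80665 = 4305.1 m/s.
Δv = v_e · ln(m₀/m_f) = 4305.1 × ln(8.794) = 4305.1 × 2.1741 ≈ 9359.9 m/s.

Δv ≈ 9.36 km/s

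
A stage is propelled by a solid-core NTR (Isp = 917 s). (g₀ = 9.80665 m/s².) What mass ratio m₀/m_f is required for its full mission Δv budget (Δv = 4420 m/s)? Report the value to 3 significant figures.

mass ratio ≈ 1.63

v_e = Isp · g₀ = 917 × 9.80665 = 8992.7 m/s.
From the ideal rocket equation, m₀/m_f = exp(Δv / v_e) = exp(4420 / 8992.7) = exp(0.4915) = 1.6348.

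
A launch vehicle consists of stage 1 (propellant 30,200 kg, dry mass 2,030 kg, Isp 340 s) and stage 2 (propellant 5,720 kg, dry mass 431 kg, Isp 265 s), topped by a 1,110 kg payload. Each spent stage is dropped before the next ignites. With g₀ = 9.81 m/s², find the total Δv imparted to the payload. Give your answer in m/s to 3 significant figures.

Δv ≈ 8860 m/s

Ignition mass of stage 1 = 30,200+2,030 + 5,720+431 + 1,110 = 39,491 kg.
Stage 1: m₀ = 39,491 kg, m_f = 39,491 − 30,200 = 9,291 kg; Δv = 340×9.81×ln(4.25) = 3335.4×1.4470 ≈ 4826 m/s.
Stage 2: m₀ = 7,261 kg, m_f = 7,261 − 5,720 = 1,541 kg; Δv = 265×9.81×ln(4.712) = 2599.7×1.5501 ≈ 4030 m/s.
Total Δv = 4826 + 4030 = 8856 m/s.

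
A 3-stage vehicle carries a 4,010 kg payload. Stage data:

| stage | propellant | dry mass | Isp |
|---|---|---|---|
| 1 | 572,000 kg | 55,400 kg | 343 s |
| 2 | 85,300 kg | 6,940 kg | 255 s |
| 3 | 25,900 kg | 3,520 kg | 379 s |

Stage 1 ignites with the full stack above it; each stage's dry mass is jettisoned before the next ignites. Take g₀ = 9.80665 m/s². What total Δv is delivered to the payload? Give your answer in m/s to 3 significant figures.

Δv ≈ 13200 m/s

Ignition mass of stage 1 = 572,000+55,400 + 85,300+6,940 + 25,900+3,520 + 4,010 = 753,070 kg.
Stage 1: m₀ = 753,070 kg, m_f = 753,070 − 572,000 = 181,070 kg; Δv = 343×9.80665×ln(4.159) = 3363.7×1.4253 ≈ 4794 m/s.
Stage 2: m₀ = 125,670 kg, m_f = 125,670 − 85,300 = 40,370 kg; Δv = 255×9.80665×ln(3.113) = 2500.7×1.1356 ≈ 2840 m/s.
Stage 3: m₀ = 33,430 kg, m_f = 33,430 − 25,900 = 7,530 kg; Δv = 379×9.80665×ln(4.44) = 3716.7×1.4906 ≈ 5540 m/s.
Total Δv = 4794 + 2840 + 5540 = 13174 m/s.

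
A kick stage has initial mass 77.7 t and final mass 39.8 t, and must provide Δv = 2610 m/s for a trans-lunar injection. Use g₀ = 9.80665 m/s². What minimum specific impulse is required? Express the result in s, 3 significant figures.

Isp ≈ 398 s

ln(m₀/m_f) = ln(77700/39800) = ln(1.952) = 0.6690.
Rocket equation: v_e = Δv / ln(m₀/m_f) = 2610 / 0.6690 = 3901.4 m/s.
Isp = v_e / g₀ = 3901.4 / 9.80665 = 397.8 s.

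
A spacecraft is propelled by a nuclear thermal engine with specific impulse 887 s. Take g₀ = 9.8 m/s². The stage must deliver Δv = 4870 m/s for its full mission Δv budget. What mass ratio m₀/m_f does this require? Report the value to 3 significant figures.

mass ratio ≈ 1.75

v_e = Isp · g₀ = 887 × 9.8 = 8692.6 m/s.
m₀/m_f = exp(Δv / v_e) = exp(4870 / 8692.6) = exp(0.5602) = 1.7511.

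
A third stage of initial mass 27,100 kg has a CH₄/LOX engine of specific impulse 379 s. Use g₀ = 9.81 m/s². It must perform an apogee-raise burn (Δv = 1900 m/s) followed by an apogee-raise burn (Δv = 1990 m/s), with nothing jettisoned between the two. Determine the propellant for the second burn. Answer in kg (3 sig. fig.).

v_e = Isp · g₀ = 379 × 9.81 = 3718.0 m/s.
After the first burn: m = 27100 × exp(−1900/3718.0) = 27100 × 0.59988 = 16,256.7 kg.
After the second burn: m = 16,256.7 × exp(−1990/3718.0) = 16,256.7 × 0.58553 = 9,518.79 kg.
Second-burn propellant = 16,256.7 − 9,518.79 = 6,737.91 kg.

propellant for the second burn ≈ 6740 kg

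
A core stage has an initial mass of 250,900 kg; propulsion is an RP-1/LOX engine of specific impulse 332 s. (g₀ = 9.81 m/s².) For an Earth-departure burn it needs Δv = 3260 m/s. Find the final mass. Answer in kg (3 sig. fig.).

final mass ≈ 92200 kg

v_e = Isp · g₀ = 332 × 9.81 = 3256.9 m/s.
Rocket equation: m₀/m_f = exp(Δv / v_e) = exp(3260 / 3256.9) = exp(1.0009) = 2.7209.
m_f = m₀ / 2.7209 = 250,900 / 2.7209 = 92,212.1 kg.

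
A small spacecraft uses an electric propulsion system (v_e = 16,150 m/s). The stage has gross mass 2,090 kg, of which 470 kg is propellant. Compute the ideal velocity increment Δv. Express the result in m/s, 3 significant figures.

Δv ≈ 4110 m/s

m_f = m₀ − m_prop = 2,090 − 470 = 1,620 kg.
By the Tsiolkovsky rocket equation, Δv = v_e · ln(m₀/m_f) = 16150.0 × ln(1.29) = 16150.0 × 0.2547 ≈ 4114.0 m/s.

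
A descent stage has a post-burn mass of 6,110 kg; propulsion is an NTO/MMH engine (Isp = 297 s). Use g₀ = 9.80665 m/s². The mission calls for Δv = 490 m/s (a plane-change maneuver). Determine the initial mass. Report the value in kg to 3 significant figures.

v_e = Isp · g₀ = 297 × 9.80665 = 2912.6 m/s.
From the ideal rocket equation, m₀/m_f = exp(Δv / v_e) = exp(490 / 2912.6) = exp(0.1682) = 1.1832.
m₀ = m_f × 1.1832 = 6,110 × 1.1832 = 7,229.35 kg.

initial mass ≈ 7230 kg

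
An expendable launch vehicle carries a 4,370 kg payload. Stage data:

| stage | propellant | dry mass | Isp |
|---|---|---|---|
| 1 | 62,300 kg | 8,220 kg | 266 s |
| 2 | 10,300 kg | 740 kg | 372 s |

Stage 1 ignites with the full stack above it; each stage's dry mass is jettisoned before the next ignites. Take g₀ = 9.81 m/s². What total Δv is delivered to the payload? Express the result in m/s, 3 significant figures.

Δv ≈ 7400 m/s

Ignition mass of stage 1 = 62,300+8,220 + 10,300+740 + 4,370 = 85,930 kg.
Stage 1: m₀ = 85,930 kg, m_f = 85,930 − 62,300 = 23,630 kg; Δv = 266×9.81×ln(3.636) = 2609.5×1.2910 ≈ 3369 m/s.
Stage 2: m₀ = 15,410 kg, m_f = 15,410 − 10,300 = 5,110 kg; Δv = 372×9.81×ln(3.016) = 3649.3×1.1038 ≈ 4028 m/s.
Total Δv = 3369 + 4028 = 7397 m/s.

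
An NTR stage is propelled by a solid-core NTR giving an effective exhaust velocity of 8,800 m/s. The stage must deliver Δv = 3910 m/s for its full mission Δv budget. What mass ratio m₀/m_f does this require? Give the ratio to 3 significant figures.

From the ideal rocket equation, m₀/m_f = exp(Δv / v_e) = exp(3910 / 8800.0) = exp(0.4443) = 1.5594.

mass ratio ≈ 1.56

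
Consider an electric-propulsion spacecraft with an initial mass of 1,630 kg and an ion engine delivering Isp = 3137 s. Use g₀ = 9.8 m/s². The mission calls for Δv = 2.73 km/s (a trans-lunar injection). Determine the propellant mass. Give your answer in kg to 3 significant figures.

v_e = Isp · g₀ = 3137 × 9.8 = 30742.6 m/s.
m₀/m_f = exp(Δv / v_e) = exp(2730 / 30742.6) = exp(0.0888) = 1.0929.
m_f = 1,630 / 1.0929 = 1,491.44 kg, so propellant = m₀ − m_f = 1,630 − 1,491.44 = 138.56 kg.

propellant mass ≈ 139 kg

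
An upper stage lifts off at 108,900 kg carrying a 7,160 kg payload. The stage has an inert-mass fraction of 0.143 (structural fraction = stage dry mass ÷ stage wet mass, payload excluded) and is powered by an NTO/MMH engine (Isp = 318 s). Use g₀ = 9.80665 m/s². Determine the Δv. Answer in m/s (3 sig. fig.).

Δv ≈ 5030 m/s

Stage wet mass = m₀ − payload = 108,900 − 7,160 = 101,740 kg.
Stage dry mass = ε × stage wet mass = 0.143 × 101,740 = 14,548.8 kg.
Burnout mass m_f = stage dry + payload = 14,548.8 + 7,160 = 21,708.8 kg.
v_e = Isp · g₀ = 318 × 9.80665 = 3118.5 m/s.
Using Δv = v_e ln(m₀/m_f): Δv = v_e · ln(108,900/21,708.8) = 3118.5 × ln(5.016) = 3118.5 × 1.6127 ≈ 5029 m/s.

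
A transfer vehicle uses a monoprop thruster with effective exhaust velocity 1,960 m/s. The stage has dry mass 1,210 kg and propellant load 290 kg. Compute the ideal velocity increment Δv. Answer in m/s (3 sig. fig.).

m₀ = m_dry + m_prop = 1,210 + 290 = 1,500 kg.
Rocket equation: Δv = v_e · ln(m₀/m_f) = 1960.0 × ln(1.24) = 1960.0 × 0.2148 ≈ 421.1 m/s.

Δv ≈ 421 m/s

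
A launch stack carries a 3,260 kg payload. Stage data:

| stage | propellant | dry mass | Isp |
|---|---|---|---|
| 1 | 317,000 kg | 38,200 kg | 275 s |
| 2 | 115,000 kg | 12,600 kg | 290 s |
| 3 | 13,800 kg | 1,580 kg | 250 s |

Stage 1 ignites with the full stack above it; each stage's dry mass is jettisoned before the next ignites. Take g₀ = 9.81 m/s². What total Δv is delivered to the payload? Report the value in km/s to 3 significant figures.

Ignition mass of stage 1 = 317,000+38,200 + 115,000+12,600 + 13,800+1,580 + 3,260 = 501,440 kg.
Stage 1: m₀ = 501,440 kg, m_f = 501,440 − 317,000 = 184,440 kg; Δv = 275×9.81×ln(2.719) = 2697.8×1.0002 ≈ 2698 m/s.
Stage 2: m₀ = 146,240 kg, m_f = 146,240 − 115,000 = 31,240 kg; Δv = 290×9.81×ln(4.681) = 2844.9×1.5435 ≈ 4391 m/s.
Stage 3: m₀ = 18,640 kg, m_f = 18,640 − 13,800 = 4,840 kg; Δv = 250×9.81×ln(3.851) = 2452.5×1.3484 ≈ 3307 m/s.
Total Δv = 2698 + 4391 + 3307 = 10396 m/s.

Δv ≈ 10.4 km/s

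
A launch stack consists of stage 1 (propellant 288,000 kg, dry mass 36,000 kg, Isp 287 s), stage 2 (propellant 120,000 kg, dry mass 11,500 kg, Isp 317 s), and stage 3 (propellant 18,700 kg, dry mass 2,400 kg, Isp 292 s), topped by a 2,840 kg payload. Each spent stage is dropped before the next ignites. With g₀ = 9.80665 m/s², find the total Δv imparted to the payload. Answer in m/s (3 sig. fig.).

Δv ≈ 11500 m/s

Ignition mass of stage 1 = 288,000+36,000 + 120,000+11,500 + 18,700+2,400 + 2,840 = 479,440 kg.
Stage 1: m₀ = 479,440 kg, m_f = 479,440 − 288,000 = 191,440 kg; Δv = 287×9.80665×ln(2.504) = 2814.5×0.9180 ≈ 2584 m/s.
Stage 2: m₀ = 155,440 kg, m_f = 155,440 − 120,000 = 35,440 kg; Δv = 317×9.80665×ln(4.386) = 3108.7×1.4784 ≈ 4596 m/s.
Stage 3: m₀ = 23,940 kg, m_f = 23,940 − 18,700 = 5,240 kg; Δv = 292×9.80665×ln(4.569) = 2863.5×1.5192 ≈ 4350 m/s.
Total Δv = 2584 + 4596 + 4350 = 11530 m/s.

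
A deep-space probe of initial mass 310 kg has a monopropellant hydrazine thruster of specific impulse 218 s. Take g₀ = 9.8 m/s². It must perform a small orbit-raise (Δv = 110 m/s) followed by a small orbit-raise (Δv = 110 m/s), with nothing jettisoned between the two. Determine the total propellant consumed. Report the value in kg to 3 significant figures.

v_e = Isp · g₀ = 218 × 9.8 = 2136.4 m/s.
After the first burn: m = 310 × exp(−110/2136.4) = 310 × 0.94981 = 294.441 kg.
After the second burn: m = 294.441 × exp(−110/2136.4) = 294.441 × 0.94981 = 279.663 kg.
Total propellant = m₀ − m_final = 310 − 279.663 = 30.337 kg.

total propellant consumed ≈ 30.3 kg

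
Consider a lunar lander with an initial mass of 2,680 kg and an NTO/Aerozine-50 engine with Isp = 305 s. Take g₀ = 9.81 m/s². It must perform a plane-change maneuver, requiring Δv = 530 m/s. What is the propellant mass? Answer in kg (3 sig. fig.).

v_e = Isp · g₀ = 305 × 9.81 = 2992.1 m/s.
Using Δv = v_e ln(m₀/m_f): m₀/m_f = exp(Δv / v_e) = exp(530 / 2992.1) = exp(0.1771) = 1.1938.
m_f = 2,680 / 1.1938 = 2,244.93 kg, so propellant = m₀ − m_f = 2,680 − 2,244.93 = 435.07 kg.

propellant mass ≈ 435 kg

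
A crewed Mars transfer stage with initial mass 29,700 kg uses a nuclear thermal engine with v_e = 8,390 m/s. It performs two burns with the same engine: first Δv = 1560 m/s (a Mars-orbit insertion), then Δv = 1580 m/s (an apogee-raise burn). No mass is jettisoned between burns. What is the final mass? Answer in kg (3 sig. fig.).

final mass ≈ 20400 kg

After the first burn: m = 29700 × exp(−1560/8390.0) = 29700 × 0.83033 = 24,660.8 kg.
After the second burn: m = 24,660.8 × exp(−1580/8390.0) = 24,660.8 × 0.82835 = 20,427.8 kg.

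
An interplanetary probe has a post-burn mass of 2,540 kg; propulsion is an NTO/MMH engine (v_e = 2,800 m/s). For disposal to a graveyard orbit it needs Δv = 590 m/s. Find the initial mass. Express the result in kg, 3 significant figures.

By the Tsiolkovsky rocket equation, m₀/m_f = exp(Δv / v_e) = exp(590 / 2800.0) = exp(0.2107) = 1.2346.
m₀ = m_f × 1.2346 = 2,540 × 1.2346 = 3,135.88 kg.

initial mass ≈ 3140 kg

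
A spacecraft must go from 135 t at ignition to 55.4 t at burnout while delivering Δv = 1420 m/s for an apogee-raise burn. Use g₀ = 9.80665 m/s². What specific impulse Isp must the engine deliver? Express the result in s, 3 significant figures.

Isp ≈ 163 s

ln(m₀/m_f) = ln(135000/55400) = ln(2.437) = 0.8907.
Rocket equation: v_e = Δv / ln(m₀/m_f) = 1420 / 0.8907 = 1594.3 m/s.
Isp = v_e / g₀ = 1594.3 / 9.80665 = 162.6 s.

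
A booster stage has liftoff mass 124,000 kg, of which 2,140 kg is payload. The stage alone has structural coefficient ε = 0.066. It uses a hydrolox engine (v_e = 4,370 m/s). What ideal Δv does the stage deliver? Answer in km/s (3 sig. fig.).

Stage wet mass = m₀ − payload = 124,000 − 2,140 = 121,860 kg.
Stage dry mass = ε × stage wet mass = 0.066 × 121,860 = 8,042.76 kg.
Burnout mass m_f = stage dry + payload = 8,042.76 + 2,140 = 10,182.76 kg.
From the ideal rocket equation, Δv = v_e · ln(124,000/10,182.76) = 4370.0 × ln(12.18) = 4370.0 × 2.4996 ≈ 10923 m/s.

Δv ≈ 10.9 km/s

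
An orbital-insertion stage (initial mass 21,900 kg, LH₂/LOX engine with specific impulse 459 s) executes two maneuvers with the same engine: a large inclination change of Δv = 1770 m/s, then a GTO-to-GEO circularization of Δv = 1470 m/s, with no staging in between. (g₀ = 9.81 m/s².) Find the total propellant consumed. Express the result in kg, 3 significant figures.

total propellant consumed ≈ 11200 kg

v_e = Isp · g₀ = 459 × 9.81 = 4502.8 m/s.
After the first burn: m = 21900 × exp(−1770/4502.8) = 21900 × 0.67497 = 14,781.8 kg.
After the second burn: m = 14,781.8 × exp(−1470/4502.8) = 14,781.8 × 0.72147 = 10,664.6 kg.
Total propellant = m₀ − m_final = 21900 − 10,664.6 = 11,235.4 kg.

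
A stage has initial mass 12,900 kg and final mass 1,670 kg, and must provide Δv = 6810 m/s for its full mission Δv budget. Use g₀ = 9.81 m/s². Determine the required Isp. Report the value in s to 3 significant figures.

ln(m₀/m_f) = ln(12900/1670) = ln(7.725) = 2.0444.
v_e = Δv / ln(m₀/m_f) = 6810 / 2.0444 = 3331.0 m/s.
Isp = v_e / g₀ = 3331.0 / 9.81 = 339.6 s.

Isp ≈ 340 s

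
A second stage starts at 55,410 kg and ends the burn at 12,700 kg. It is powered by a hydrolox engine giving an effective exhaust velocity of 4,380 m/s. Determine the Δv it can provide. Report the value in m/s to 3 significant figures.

From the ideal rocket equation, Δv = v_e · ln(m₀/m_f) = 4380.0 × ln(4.363) = 4380.0 × 1.4732 ≈ 6452.4 m/s.

Δv ≈ 6450 m/s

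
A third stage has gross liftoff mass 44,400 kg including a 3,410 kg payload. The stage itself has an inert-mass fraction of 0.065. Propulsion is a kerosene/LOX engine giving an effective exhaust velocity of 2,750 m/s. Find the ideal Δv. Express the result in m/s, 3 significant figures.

Stage wet mass = m₀ − payload = 44,400 − 3,410 = 40,990 kg.
Stage dry mass = ε × stage wet mass = 0.065 × 40,990 = 2,664.35 kg.
Burnout mass m_f = stage dry + payload = 2,664.35 + 3,410 = 6,074.35 kg.
By the Tsiolkovsky rocket equation, Δv = v_e · ln(44,400/6,074.35) = 2750.0 × ln(7.309) = 2750.0 × 1.9892 ≈ 5470 m/s.

Δv ≈ 5470 m/s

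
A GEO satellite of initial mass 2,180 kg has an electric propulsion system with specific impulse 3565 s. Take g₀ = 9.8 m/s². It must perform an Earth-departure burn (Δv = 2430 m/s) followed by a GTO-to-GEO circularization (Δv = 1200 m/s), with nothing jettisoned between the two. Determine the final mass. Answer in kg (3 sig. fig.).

final mass ≈ 1960 kg

v_e = Isp · g₀ = 3565 × 9.8 = 34937.0 m/s.
After the first burn: m = 2180 × exp(−2430/34937.0) = 2180 × 0.93281 = 2,033.53 kg.
After the second burn: m = 2,033.53 × exp(−1200/34937.0) = 2,033.53 × 0.96624 = 1,964.88 kg.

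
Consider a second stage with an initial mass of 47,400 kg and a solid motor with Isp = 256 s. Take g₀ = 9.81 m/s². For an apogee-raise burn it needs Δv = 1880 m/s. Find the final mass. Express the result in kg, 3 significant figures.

v_e = Isp · g₀ = 256 × 9.81 = 2511.4 m/s.
m₀/m_f = exp(Δv / v_e) = exp(1880 / 2511.4) = exp(0.7486) = 2.1140.
m_f = m₀ / 2.1140 = 47,400 / 2.1140 = 22,421.9 kg.

final mass ≈ 22400 kg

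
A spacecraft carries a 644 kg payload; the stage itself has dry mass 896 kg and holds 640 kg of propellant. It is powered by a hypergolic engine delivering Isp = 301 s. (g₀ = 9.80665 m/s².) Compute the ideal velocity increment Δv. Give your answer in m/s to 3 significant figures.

v_e = Isp · g₀ = 301 × 9.80665 = 2951.8 m/s.
m₀ = payload + dry + propellant = 644 + 896 + 640 = 2,180 kg.
m_f = payload + dry = 644 + 896 = 1,540 kg.
Δv = v_e · ln(m₀/m_f) = 2951.8 × ln(1.416) = 2951.8 × 0.3475 ≈ 1025.9 m/s.

Δv ≈ 1030 m/s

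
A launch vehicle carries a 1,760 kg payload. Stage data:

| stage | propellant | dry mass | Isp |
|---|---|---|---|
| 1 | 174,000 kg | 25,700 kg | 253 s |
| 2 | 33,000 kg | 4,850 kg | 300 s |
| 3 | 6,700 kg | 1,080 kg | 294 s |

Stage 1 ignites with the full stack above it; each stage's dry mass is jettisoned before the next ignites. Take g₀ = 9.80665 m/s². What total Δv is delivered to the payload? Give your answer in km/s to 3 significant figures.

Ignition mass of stage 1 = 174,000+25,700 + 33,000+4,850 + 6,700+1,080 + 1,760 = 247,090 kg.
Stage 1: m₀ = 247,090 kg, m_f = 247,090 − 174,000 = 73,090 kg; Δv = 253×9.80665×ln(3.381) = 2481.1×1.2181 ≈ 3022 m/s.
Stage 2: m₀ = 47,390 kg, m_f = 47,390 − 33,000 = 14,390 kg; Δv = 300×9.80665×ln(3.293) = 2942.0×1.1919 ≈ 3506 m/s.
Stage 3: m₀ = 9,540 kg, m_f = 9,540 − 6,700 = 2,840 kg; Δv = 294×9.80665×ln(3.359) = 2883.2×1.2117 ≈ 3493 m/s.
Total Δv = 3022 + 3506 + 3493 = 10021 m/s.

Δv ≈ 10.0 km/s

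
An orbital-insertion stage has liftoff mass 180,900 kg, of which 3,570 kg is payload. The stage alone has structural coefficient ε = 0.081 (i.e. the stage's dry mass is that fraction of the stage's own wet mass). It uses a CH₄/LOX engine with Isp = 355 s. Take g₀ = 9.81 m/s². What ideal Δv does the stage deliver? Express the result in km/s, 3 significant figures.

Stage wet mass = m₀ − payload = 180,900 − 3,570 = 177,330 kg.
Stage dry mass = ε × stage wet mass = 0.081 × 177,330 = 14,363.7 kg.
Burnout mass m_f = stage dry + payload = 14,363.7 + 3,570 = 17,933.7 kg.
v_e = Isp · g₀ = 355 × 9.81 = 3482.6 m/s.
Δv = v_e · ln(180,900/17,933.7) = 3482.6 × ln(10.09) = 3482.6 × 2.3113 ≈ 8049 m/s.

Δv ≈ 8.05 km/s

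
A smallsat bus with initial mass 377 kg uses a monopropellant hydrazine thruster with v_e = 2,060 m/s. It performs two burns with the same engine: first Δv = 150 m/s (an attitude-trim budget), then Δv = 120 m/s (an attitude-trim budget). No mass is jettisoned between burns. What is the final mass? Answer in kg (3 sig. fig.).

After the first burn: m = 377 × exp(−150/2060.0) = 377 × 0.92977 = 350.523 kg.
After the second burn: m = 350.523 × exp(−120/2060.0) = 350.523 × 0.94341 = 330.687 kg.

final mass ≈ 331 kg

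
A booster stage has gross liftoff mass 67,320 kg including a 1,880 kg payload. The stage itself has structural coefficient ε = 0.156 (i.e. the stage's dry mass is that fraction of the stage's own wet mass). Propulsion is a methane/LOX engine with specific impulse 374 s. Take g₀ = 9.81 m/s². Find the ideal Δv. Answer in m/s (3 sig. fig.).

Stage wet mass = m₀ − payload = 67,320 − 1,880 = 65,440 kg.
Stage dry mass = ε × stage wet mass = 0.156 × 65,440 = 10,208.6 kg.
Burnout mass m_f = stage dry + payload = 10,208.6 + 1,880 = 12,088.6 kg.
v_e = Isp · g₀ = 374 × 9.81 = 3668.9 m/s.
Δv = v_e · ln(67,320/12,088.6) = 3668.9 × ln(5.569) = 3668.9 × 1.7172 ≈ 6300 m/s.

Δv ≈ 6300 m/s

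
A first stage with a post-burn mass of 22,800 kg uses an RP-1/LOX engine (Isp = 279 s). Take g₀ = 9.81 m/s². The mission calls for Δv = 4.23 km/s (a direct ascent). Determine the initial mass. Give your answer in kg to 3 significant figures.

initial mass ≈ 107000 kg

v_e = Isp · g₀ = 279 × 9.81 = 2737.0 m/s.
Rocket equation: m₀/m_f = exp(Δv / v_e) = exp(4230 / 2737.0) = exp(1.5455) = 4.6903.
m₀ = m_f × 4.6903 = 22,800 × 4.6903 = 106,939 kg.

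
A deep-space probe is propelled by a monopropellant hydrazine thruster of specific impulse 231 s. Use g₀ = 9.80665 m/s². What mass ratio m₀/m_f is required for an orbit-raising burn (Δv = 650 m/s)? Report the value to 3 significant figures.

v_e = Isp · g₀ = 231 × 9.80665 = 2265.3 m/s.
m₀/m_f = exp(Δv / v_e) = exp(650 / 2265.3) = exp(0.2869) = 1.3323.

mass ratio ≈ 1.33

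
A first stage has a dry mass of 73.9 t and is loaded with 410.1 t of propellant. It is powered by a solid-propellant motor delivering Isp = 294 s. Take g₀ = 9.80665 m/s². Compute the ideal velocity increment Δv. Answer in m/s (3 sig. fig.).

v_e = Isp · g₀ = 294 × 9.80665 = 2883.2 m/s.
m₀ = m_dry + m_prop = 73.9 + 410.1 = 484 t.
Δv = v_e · ln(m₀/m_f) = 2883.2 × ln(6.549) = 2883.2 × 1.8794 ≈ 5418.5 m/s.

Δv ≈ 5420 m/s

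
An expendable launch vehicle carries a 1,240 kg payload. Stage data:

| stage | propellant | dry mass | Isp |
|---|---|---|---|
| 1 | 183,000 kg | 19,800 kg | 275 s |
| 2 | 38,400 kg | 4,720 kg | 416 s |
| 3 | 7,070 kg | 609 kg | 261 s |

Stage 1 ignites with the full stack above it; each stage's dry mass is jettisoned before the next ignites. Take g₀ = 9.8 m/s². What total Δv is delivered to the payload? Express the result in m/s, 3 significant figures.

Ignition mass of stage 1 = 183,000+19,800 + 38,400+4,720 + 7,070+609 + 1,240 = 254,839 kg.
Stage 1: m₀ = 254,839 kg, m_f = 254,839 − 183,000 = 71,839 kg; Δv = 275×9.8×ln(3.547) = 2695.0×1.2662 ≈ 3412 m/s.
Stage 2: m₀ = 52,039 kg, m_f = 52,039 − 38,400 = 13,639 kg; Δv = 416×9.8×ln(3.815) = 4076.8×1.3391 ≈ 5459 m/s.
Stage 3: m₀ = 8,919 kg, m_f = 8,919 − 7,070 = 1,849 kg; Δv = 261×9.8×ln(4.824) = 2557.8×1.5735 ≈ 4025 m/s.
Total Δv = 3412 + 5459 + 4025 = 12896 m/s.

Δv ≈ 12900 m/s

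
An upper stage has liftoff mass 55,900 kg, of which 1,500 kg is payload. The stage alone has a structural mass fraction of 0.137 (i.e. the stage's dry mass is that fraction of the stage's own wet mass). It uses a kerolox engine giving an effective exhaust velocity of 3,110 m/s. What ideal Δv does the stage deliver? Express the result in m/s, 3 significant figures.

Δv ≈ 5700 m/s

Stage wet mass = m₀ − payload = 55,900 − 1,500 = 54,400 kg.
Stage dry mass = ε × stage wet mass = 0.137 × 54,400 = 7,452.8 kg.
Burnout mass m_f = stage dry + payload = 7,452.8 + 1,500 = 8,952.8 kg.
Using Δv = v_e ln(m₀/m_f): Δv = v_e · ln(55,900/8,952.8) = 3110.0 × ln(6.244) = 3110.0 × 1.8316 ≈ 5696 m/s.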